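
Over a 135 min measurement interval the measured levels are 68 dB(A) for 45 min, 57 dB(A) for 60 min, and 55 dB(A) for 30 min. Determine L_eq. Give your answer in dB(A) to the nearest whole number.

64 dB(A)

The energy average is taken in the linear domain: L_eq = 10·log₁₀[(Σ tᵢ·10^(Lᵢ/10))/T], T = 135 min.
Σ tᵢ·10^(Lᵢ/10) = 45·10^(68/10) + 60·10^(57/10) + 30·10^(55/10) = 3.235e+08.
L_eq = 10·log₁₀(3.235e+08/135) = 63.80 dB(A).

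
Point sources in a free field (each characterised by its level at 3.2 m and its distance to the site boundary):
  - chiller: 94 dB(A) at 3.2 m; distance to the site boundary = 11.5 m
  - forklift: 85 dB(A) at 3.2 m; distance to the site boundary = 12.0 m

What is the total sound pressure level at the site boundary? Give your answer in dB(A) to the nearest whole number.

83 dB(A)

First find each source's level at the receiver (point-source: −20·log₁₀(r/r_ref)), then combine on an intensity basis.
chiller: 94 − 20·log₁₀(11.5/3.2) = 94 − 11.11 = 82.89 dB(A).
forklift: 85 − 20·log₁₀(12.0/3.2) = 85 − 11.48 = 73.52 dB(A).
Σ 10^(L/10) = 2.170e+08 → L_total = 10·log₁₀(2.170e+08) = 83.36 dB(A).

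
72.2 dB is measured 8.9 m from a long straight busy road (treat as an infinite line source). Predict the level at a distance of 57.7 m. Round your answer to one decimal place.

Line-source attenuation: ΔL = 10·log₁₀(r₂/r₁) = 10·log₁₀(57.7/8.9) = 8.118 dB.
L₂ = 72.2 − 10·log₁₀(57.7/8.9) = 72.2 − 8.118 = 64.08 dB.

64.1 dB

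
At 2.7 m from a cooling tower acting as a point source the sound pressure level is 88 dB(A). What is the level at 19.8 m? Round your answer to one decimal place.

Point-source attenuation: ΔL = 20·log₁₀(r₂/r₁) = 20·log₁₀(19.8/2.7) = 17.306 dB.
L₂ = 88 − 20·log₁₀(19.8/2.7) = 88 − 17.306 = 70.69 dB(A).

70.7 dB(A)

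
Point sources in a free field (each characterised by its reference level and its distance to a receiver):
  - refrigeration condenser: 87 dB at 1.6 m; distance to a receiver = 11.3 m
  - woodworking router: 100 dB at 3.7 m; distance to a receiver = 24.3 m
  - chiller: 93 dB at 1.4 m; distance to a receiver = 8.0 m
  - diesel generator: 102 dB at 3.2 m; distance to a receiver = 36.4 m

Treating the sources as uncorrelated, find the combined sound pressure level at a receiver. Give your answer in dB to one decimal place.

Apply inverse-square spreading to bring every level to the receiver, then sum 10^(L/10).
refrigeration condenser: 87 − 20·log₁₀(11.3/1.6) = 87 − 16.98 = 70.02 dB.
woodworking router: 100 − 20·log₁₀(24.3/3.7) = 100 − 16.35 = 83.65 dB.
chiller: 93 − 20·log₁₀(8.0/1.4) = 93 − 15.14 = 77.86 dB.
diesel generator: 102 − 20·log₁₀(36.4/3.2) = 102 − 21.12 = 80.88 dB.
Σ 10^(L/10) = 4.255e+08 → L_total = 10·log₁₀(4.255e+08) = 86.29 dB.

86.3 dB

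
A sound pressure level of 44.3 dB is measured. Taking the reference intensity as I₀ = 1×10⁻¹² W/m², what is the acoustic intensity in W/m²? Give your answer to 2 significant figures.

2.7e-08 W/m²

I = I₀·10^(L/10) = 10⁻¹² × 10^(44.3/10) = 10^(-7.570).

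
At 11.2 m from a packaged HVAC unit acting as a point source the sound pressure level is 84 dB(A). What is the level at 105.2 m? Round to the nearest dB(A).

65 dB(A)

Spherical spreading from a point source gives a 20·log₁₀(r₂/r₁) drop.
L₂ = 84 − 20·log₁₀(105.2/11.2) = 84 − 19.456 = 64.54 dB(A).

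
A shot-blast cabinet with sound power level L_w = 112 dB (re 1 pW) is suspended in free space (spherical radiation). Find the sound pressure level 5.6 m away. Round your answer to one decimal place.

86.0 dB

L_p = L_w − 10·log₁₀(4π·r²) with r = 5.6 m.
4π·r² = 394.1 m², 10·log₁₀ of that is 25.956 dB.
L_p = 112 − 25.956 = 86.04 dB.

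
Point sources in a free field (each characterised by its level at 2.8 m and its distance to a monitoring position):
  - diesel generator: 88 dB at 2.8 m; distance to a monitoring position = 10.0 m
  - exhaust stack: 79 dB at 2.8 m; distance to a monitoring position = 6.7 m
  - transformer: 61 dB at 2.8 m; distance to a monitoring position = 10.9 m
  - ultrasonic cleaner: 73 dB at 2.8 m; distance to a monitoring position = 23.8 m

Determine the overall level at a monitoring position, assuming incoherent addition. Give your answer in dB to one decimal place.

78.0 dB

Propagate each source to the receiver with L = L_ref − 20·log₁₀(r/r_ref), then add intensities.
diesel generator: 88 − 20·log₁₀(10.0/2.8) = 88 − 11.06 = 76.94 dB.
exhaust stack: 79 − 20·log₁₀(6.7/2.8) = 79 − 7.58 = 71.42 dB.
transformer: 61 − 20·log₁₀(10.9/2.8) = 61 − 11.81 = 49.19 dB.
ultrasonic cleaner: 73 − 20·log₁₀(23.8/2.8) = 73 − 18.59 = 54.41 dB.
Σ 10^(L/10) = 6.370e+07 → L_total = 10·log₁₀(6.370e+07) = 78.04 dB.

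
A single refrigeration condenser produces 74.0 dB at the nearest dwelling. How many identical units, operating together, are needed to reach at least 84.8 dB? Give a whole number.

13

N identical sources give L₁ + 10·log₁₀ N, so require 10·log₁₀ N ≥ 84.8 − 74.0 = 10.8 dB.
N ≥ 10^(10.8/10) = 12.023, so N = 13.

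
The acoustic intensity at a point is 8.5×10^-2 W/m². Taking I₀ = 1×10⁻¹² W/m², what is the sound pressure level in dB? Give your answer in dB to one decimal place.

109.3 dB

L = 10·log₁₀(I/I₀) = 10·log₁₀(8.5×10^-2/10⁻¹²) = 10·log₁₀(8.5×10^10).
L = 10·(0.9294 + 10) = 109.29 dB.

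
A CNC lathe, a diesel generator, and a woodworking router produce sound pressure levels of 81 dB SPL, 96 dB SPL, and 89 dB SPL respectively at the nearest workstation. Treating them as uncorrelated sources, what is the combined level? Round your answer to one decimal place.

96.9 dB SPL

Incoherent sources combine by intensity addition: L_total = 10·log₁₀(Σ 10^(L_i/10)).
Σ 10^(L/10) = 10^(81/10) + 10^(96/10) + 10^(89/10) = 4.901e+09.
L_total = 10·log₁₀(4.901e+09) = 96.90 dB SPL.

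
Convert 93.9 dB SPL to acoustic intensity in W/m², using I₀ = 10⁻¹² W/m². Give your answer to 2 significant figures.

0.0025 W/m²

L = 10·log₁₀(I/I₀) ⇒ I = I₀·10^(L/10) = 10⁻¹² × 10^9.39.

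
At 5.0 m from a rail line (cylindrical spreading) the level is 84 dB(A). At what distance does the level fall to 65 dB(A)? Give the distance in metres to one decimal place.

The 19.0 dB drop corresponds to a distance ratio of 10^(19.0/10) for a line source.
r₂ = 5.0·10^((84−65)/10) = 5.0·10^(19.0/10) = 397.16 m.

397.2 m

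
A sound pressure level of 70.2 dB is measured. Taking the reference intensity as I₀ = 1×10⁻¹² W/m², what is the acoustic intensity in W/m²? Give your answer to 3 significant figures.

1.05e-05 W/m²

I/I₀ = 10^(70.2/10) = 1.047e+07, so I = 1.047e+07 × 10⁻¹² W/m².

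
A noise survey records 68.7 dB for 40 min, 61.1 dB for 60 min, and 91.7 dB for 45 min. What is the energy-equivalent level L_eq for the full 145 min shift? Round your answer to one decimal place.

L_eq = 10·log₁₀[(1/T)·Σ tᵢ·10^(Lᵢ/10)] with T = 145 min.
Σ tᵢ·10^(Lᵢ/10) = 40·10^(68.7/10) + 60·10^(61.1/10) + 45·10^(91.7/10) = 6.693e+10.
L_eq = 10·log₁₀(6.693e+10/145) = 86.64 dB.

86.6 dB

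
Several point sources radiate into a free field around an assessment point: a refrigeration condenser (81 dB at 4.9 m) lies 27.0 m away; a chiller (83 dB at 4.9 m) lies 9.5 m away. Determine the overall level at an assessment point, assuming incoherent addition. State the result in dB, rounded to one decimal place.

First find each source's level at the receiver (point-source: −20·log₁₀(r/r_ref)), then combine on an intensity basis.
refrigeration condenser: 81 − 20·log₁₀(27.0/4.9) = 81 − 14.82 = 66.18 dB.
chiller: 83 − 20·log₁₀(9.5/4.9) = 83 − 5.75 = 77.25 dB.
Σ 10^(L/10) = 5.723e+07 → L_total = 10·log₁₀(5.723e+07) = 77.58 dB.

77.6 dB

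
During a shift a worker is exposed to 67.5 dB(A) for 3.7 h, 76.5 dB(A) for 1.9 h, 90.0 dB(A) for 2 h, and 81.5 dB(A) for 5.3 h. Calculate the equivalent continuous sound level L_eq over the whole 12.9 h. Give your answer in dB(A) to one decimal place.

Weight each interval's intensity by its duration and average over T = 12.9 h:
Σ tᵢ·10^(Lᵢ/10) = 3.7·10^(67.5/10) + 1.9·10^(76.5/10) + 2·10^(90.0/10) + 5.3·10^(81.5/10) = 2.854e+09.
L_eq = 10·log₁₀(2.854e+09/12.9) = 83.45 dB(A).

83.4 dB(A)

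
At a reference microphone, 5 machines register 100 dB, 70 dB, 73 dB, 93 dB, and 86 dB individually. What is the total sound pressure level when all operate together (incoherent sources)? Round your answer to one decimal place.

100.9 dB

For uncorrelated sources the intensities add, so convert each level to linear form, sum, and take 10·log₁₀ of the total.
Σ 10^(L/10) = 10^(100/10) + 10^(70/10) + 10^(73/10) + 10^(93/10) + 10^(86/10) = 1.242e+10.
L_total = 10·log₁₀(1.242e+10) = 100.94 dB.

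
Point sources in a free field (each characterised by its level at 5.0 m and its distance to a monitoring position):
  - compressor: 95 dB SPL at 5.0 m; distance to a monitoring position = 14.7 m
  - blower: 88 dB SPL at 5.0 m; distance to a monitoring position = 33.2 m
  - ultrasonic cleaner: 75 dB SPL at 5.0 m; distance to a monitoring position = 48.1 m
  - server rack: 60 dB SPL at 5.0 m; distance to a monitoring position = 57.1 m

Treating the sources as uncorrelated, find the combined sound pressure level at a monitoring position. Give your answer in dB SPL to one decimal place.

Propagate each source to the receiver with L = L_ref − 20·log₁₀(r/r_ref), then add intensities.
compressor: 95 − 20·log₁₀(14.7/5.0) = 95 − 9.37 = 85.63 dB SPL.
blower: 88 − 20·log₁₀(33.2/5.0) = 88 − 16.44 = 71.56 dB SPL.
ultrasonic cleaner: 75 − 20·log₁₀(48.1/5.0) = 75 − 19.66 = 55.34 dB SPL.
server rack: 60 − 20·log₁₀(57.1/5.0) = 60 − 21.15 = 38.85 dB SPL.
Σ 10^(L/10) = 3.805e+08 → L_total = 10·log₁₀(3.805e+08) = 85.80 dB SPL.

85.8 dB SPL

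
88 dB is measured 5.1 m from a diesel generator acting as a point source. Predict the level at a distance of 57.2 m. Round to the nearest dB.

Point-source attenuation: ΔL = 20·log₁₀(r₂/r₁) = 20·log₁₀(57.2/5.1) = 20.997 dB.
L₂ = 88 − 20·log₁₀(57.2/5.1) = 88 − 20.997 = 67.00 dB.

67 dB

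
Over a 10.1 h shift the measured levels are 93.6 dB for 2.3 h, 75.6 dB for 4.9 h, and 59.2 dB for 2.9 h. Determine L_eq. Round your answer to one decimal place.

Weight each interval's intensity by its duration and average over T = 10.1 h:
Σ tᵢ·10^(Lᵢ/10) = 2.3·10^(93.6/10) + 4.9·10^(75.6/10) + 2.9·10^(59.2/10) = 5.449e+09.
L_eq = 10·log₁₀(5.449e+09/10.1) = 87.32 dB.

87.3 dB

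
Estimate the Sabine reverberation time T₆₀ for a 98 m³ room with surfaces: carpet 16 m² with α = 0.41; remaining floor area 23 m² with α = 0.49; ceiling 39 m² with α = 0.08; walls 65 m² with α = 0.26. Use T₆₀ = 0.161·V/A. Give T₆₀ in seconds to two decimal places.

A = Σ Sᵢαᵢ = 16·0.41 + 23·0.49 + 39·0.08 + 65·0.26 = 37.85 m².
T₆₀ = 0.161 × 98 / 37.85 = 0.417 s.

0.42 s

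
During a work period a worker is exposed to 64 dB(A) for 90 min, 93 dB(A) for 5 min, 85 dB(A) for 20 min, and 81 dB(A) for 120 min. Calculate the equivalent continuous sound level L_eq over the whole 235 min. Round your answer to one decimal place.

Weight each interval's intensity by its duration and average over T = 235 min:
Σ tᵢ·10^(Lᵢ/10) = 90·10^(64/10) + 5·10^(93/10) + 20·10^(85/10) + 120·10^(81/10) = 3.163e+10.
L_eq = 10·log₁₀(3.163e+10/235) = 81.29 dB(A).

81.3 dB(A)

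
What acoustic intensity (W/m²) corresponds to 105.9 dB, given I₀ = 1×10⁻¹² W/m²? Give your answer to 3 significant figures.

I/I₀ = 10^(105.9/10) = 3.89e+10, so I = 3.89e+10 × 10⁻¹² W/m².

0.0389 W/m²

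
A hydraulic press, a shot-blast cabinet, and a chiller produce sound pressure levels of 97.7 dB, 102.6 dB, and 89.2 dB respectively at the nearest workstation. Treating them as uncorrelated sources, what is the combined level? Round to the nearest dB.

For uncorrelated sources the intensities add, so convert each level to linear form, sum, and take 10·log₁₀ of the total.
Σ 10^(L/10) = 10^(97.7/10) + 10^(102.6/10) + 10^(89.2/10) = 2.492e+10.
L_total = 10·log₁₀(2.492e+10) = 103.96 dB.

104 dB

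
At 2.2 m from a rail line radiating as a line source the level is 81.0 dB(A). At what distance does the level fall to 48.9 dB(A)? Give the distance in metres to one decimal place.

3568.0 m

The 32.1 dB drop corresponds to a distance ratio of 10^(32.1/10) for a line source.
r₂ = 2.2·10^((81.0−48.9)/10) = 2.2·10^(32.1/10) = 3567.98 m.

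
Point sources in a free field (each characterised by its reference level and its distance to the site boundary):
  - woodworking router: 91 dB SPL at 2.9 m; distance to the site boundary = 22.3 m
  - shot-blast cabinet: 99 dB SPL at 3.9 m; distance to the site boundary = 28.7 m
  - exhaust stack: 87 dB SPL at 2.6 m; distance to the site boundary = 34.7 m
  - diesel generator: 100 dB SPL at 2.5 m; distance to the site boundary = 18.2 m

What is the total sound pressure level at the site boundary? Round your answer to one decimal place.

Apply inverse-square spreading to bring every level to the receiver, then sum 10^(L/10).
woodworking router: 91 − 20·log₁₀(22.3/2.9) = 91 − 17.72 = 73.28 dB SPL.
shot-blast cabinet: 99 − 20·log₁₀(28.7/3.9) = 99 − 17.34 = 81.66 dB SPL.
exhaust stack: 87 − 20·log₁₀(34.7/2.6) = 87 − 22.51 = 64.49 dB SPL.
diesel generator: 100 − 20·log₁₀(18.2/2.5) = 100 − 17.24 = 82.76 dB SPL.
Σ 10^(L/10) = 3.595e+08 → L_total = 10·log₁₀(3.595e+08) = 85.56 dB SPL.

85.6 dB SPL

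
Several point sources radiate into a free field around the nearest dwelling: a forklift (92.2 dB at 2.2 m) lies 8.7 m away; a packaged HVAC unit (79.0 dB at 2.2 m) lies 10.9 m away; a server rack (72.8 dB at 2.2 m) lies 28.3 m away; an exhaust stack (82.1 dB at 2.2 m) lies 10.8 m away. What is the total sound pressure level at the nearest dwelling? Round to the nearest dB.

First find each source's level at the receiver (point-source: −20·log₁₀(r/r_ref)), then combine on an intensity basis.
forklift: 92.2 − 20·log₁₀(8.7/2.2) = 92.2 − 11.94 = 80.26 dB.
packaged HVAC unit: 79.0 − 20·log₁₀(10.9/2.2) = 79.0 − 13.90 = 65.10 dB.
server rack: 72.8 − 20·log₁₀(28.3/2.2) = 72.8 − 22.19 = 50.61 dB.
exhaust stack: 82.1 − 20·log₁₀(10.8/2.2) = 82.1 − 13.82 = 68.28 dB.
Σ 10^(L/10) = 1.162e+08 → L_total = 10·log₁₀(1.162e+08) = 80.65 dB.

81 dB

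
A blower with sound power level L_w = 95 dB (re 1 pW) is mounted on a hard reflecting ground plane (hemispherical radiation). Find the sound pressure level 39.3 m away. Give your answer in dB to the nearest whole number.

55 dB

Free-field hemispherical radiation: L_p = L_w − 10·log₁₀(2π·r²), r = 39.3 m.
2π·r² = 9704 m², 10·log₁₀ of that is 39.870 dB.
L_p = 95 − 39.870 = 55.13 dB.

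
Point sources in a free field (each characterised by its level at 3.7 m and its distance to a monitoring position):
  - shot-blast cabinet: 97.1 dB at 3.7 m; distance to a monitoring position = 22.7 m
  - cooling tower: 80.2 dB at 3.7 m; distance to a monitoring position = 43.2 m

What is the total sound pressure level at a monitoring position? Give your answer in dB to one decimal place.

Propagate each source to the receiver with L = L_ref − 20·log₁₀(r/r_ref), then add intensities.
shot-blast cabinet: 97.1 − 20·log₁₀(22.7/3.7) = 97.1 − 15.76 = 81.34 dB.
cooling tower: 80.2 − 20·log₁₀(43.2/3.7) = 80.2 − 21.35 = 58.85 dB.
Σ 10^(L/10) = 1.370e+08 → L_total = 10·log₁₀(1.370e+08) = 81.37 dB.

81.4 dB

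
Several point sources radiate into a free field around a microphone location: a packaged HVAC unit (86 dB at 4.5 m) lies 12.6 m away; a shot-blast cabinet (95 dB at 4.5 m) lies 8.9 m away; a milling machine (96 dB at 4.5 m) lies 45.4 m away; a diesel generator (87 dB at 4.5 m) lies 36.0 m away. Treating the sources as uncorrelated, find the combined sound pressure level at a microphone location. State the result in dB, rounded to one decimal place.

Propagate each source to the receiver with L = L_ref − 20·log₁₀(r/r_ref), then add intensities.
packaged HVAC unit: 86 − 20·log₁₀(12.6/4.5) = 86 − 8.94 = 77.06 dB.
shot-blast cabinet: 95 − 20·log₁₀(8.9/4.5) = 95 − 5.92 = 89.08 dB.
milling machine: 96 − 20·log₁₀(45.4/4.5) = 96 − 20.08 = 75.92 dB.
diesel generator: 87 − 20·log₁₀(36.0/4.5) = 87 − 18.06 = 68.94 dB.
Σ 10^(L/10) = 9.062e+08 → L_total = 10·log₁₀(9.062e+08) = 89.57 dB.

89.6 dB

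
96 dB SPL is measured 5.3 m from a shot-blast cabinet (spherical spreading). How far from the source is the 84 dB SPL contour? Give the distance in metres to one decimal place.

21.1 m

For a point source L₁ − L₂ = 20·log₁₀(r₂/r₁), so r₂ = r₁·10^((L₁−L₂)/20).
r₂ = 5.3·10^((96−84)/20) = 5.3·10^(12.0/20) = 21.10 m.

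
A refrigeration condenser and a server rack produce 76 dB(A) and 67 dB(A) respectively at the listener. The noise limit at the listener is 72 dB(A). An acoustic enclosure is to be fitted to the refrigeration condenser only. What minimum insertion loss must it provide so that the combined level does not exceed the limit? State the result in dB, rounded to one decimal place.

Everything except the refrigeration condenser sums to 10^(67/10) = 5.012e+06 in linear terms, 67.00 dB(A).
To meet 72 dB(A) overall, the treated refrigeration condenser may contribute at most 10^(72/10) − 5.012e+06 = 1.084e+07, i.e. 70.35 dB(A).
So the refrigeration condenser must be reduced from 76 to 70.35 dB(A): IL = 5.65 dB.

5.7 dB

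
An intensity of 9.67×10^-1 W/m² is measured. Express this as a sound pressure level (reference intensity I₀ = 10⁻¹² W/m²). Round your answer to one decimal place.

Dividing by I₀ shifts the exponent by 12: I/I₀ = 9.67×10^11.
L = 10·(0.9854 + 11) = 119.85 dB.

119.9 dB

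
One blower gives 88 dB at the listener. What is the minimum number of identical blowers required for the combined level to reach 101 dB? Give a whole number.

20

N identical sources give L₁ + 10·log₁₀ N, so require 10·log₁₀ N ≥ 101 − 88 = 13.0 dB.
N ≥ 10^(13.0/10) = 19.953, so N = 20.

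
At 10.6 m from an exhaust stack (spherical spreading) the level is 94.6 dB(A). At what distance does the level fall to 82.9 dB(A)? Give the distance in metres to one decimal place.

The 11.7 dB drop corresponds to a distance ratio of 10^(11.7/20) for a point source.
r₂ = 10.6·10^((94.6−82.9)/20) = 10.6·10^(11.7/20) = 40.77 m.

40.8 m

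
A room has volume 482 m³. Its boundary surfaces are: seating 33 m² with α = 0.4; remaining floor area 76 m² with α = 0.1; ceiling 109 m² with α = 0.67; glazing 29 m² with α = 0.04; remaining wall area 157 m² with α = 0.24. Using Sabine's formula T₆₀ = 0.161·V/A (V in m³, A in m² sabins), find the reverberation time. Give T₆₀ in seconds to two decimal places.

Total absorption A = 33·0.4 + 76·0.1 + 109·0.67 + 29·0.04 + 157·0.24 = 132.67 m² sabins.
T₆₀ = 0.161·V/A = 0.161·482/132.67 = 0.585 s.

0.58 s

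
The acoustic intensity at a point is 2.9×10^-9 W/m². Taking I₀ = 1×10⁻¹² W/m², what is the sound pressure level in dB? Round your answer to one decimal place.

34.6 dB

Dividing by I₀ shifts the exponent by 12: I/I₀ = 2.9×10^3.
L = 10·(0.4624 + 3) = 34.62 dB.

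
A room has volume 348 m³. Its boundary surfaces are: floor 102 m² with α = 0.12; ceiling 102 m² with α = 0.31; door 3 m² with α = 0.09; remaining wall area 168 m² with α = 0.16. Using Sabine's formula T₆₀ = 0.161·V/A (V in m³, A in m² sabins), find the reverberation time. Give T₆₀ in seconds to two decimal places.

0.79 s

Summing Sᵢαᵢ: 102·0.12 + 102·0.31 + 3·0.09 + 168·0.16 = 71.01 m².
T₆₀ = 0.161 × 348 / 71.01 = 0.789 s.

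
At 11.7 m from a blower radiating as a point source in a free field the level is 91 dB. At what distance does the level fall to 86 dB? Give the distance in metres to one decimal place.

Point-source spreading drops the level by 20·log₁₀(r₂/r₁); inverting, r₂/r₁ = 10^(ΔL/20).
r₂ = 11.7·10^((91−86)/20) = 11.7·10^(5.0/20) = 20.81 m.

20.8 m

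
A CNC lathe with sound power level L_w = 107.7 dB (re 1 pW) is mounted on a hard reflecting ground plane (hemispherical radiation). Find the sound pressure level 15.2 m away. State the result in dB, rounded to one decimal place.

76.1 dB

L_p = L_w − 10·log₁₀(2π·r²) with r = 15.2 m.
2π·r² = 1452 m², 10·log₁₀ of that is 31.619 dB.
L_p = 107.7 − 31.619 = 76.08 dB.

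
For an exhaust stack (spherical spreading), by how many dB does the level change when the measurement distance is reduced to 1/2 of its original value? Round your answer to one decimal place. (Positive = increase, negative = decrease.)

A point source loses 6 dB per doubling of distance; generally ΔL = −20·log₁₀(r₂/r₁).
ΔL = −20·log₁₀(0.5) = +6.02 dB.

+6.0 dB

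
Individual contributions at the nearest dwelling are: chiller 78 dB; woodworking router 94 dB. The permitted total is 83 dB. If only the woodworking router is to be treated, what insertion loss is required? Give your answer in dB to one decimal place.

The untreated sources together contribute 10^(78/10) = 6.310e+07, i.e. 78.00 dB.
The limit corresponds to 10^(83/10) = 1.995e+08; subtracting the fixed part leaves 1.364e+08 for the woodworking router, i.e. 81.35 dB.
So the woodworking router must be reduced from 94 to 81.35 dB: IL = 12.65 dB.

12.7 dB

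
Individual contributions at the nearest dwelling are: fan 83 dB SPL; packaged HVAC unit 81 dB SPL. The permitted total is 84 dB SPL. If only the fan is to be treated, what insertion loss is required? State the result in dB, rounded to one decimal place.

The untreated sources together contribute 10^(81/10) = 1.259e+08, i.e. 81.00 dB SPL.
To meet 84 dB SPL overall, the treated fan may contribute at most 10^(84/10) − 1.259e+08 = 1.253e+08, i.e. 80.98 dB SPL.
Required insertion loss = 83 − 80.98 = 2.02 dB.

2.0 dB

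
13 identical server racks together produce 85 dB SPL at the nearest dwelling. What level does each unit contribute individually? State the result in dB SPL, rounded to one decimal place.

73.9 dB SPL

Dividing the total intensity by 13 lowers the level by 10·log₁₀ 13 = 11.139 dB: L₁ = 85 − 11.139.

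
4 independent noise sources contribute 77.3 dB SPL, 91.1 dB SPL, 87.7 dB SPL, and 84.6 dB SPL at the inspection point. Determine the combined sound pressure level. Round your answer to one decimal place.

93.5 dB SPL

Incoherent sources combine by intensity addition: L_total = 10·log₁₀(Σ 10^(L_i/10)).
Σ 10^(L/10) = 10^(77.3/10) + 10^(91.1/10) + 10^(87.7/10) + 10^(84.6/10) = 2.219e+09.
L_total = 10·log₁₀(2.219e+09) = 93.46 dB SPL.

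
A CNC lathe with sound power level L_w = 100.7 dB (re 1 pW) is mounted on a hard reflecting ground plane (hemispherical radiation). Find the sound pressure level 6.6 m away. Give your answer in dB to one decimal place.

76.3 dB

The power spreads over a hemisphere of area 2π·r², so L_p = L_w − 10·log₁₀(2π·r²).
2π·r² = 273.7 m², 10·log₁₀ of that is 24.373 dB.
L_p = 100.7 − 24.373 = 76.33 dB.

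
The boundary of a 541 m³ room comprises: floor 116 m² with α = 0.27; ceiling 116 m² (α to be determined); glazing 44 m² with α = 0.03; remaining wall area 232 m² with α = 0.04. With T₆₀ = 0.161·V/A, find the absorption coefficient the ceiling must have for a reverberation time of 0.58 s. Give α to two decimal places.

0.93

Required total absorption A = 0.161·541/0.58 = 150.17 m².
Absorption from the other surfaces = 116·0.27 + 44·0.03 + 232·0.04 = 41.92 m², so the ceiling must supply 108.25 m² over 116 m².
α = 108.25/116 = 0.933.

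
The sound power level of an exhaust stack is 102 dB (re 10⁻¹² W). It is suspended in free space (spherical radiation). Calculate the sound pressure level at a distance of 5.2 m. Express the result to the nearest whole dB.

Free-field spherical radiation: L_p = L_w − 10·log₁₀(4π·r²), r = 5.2 m.
4π·r² = 339.8 m², 10·log₁₀ of that is 25.312 dB.
L_p = 102 − 25.312 = 76.69 dB.

77 dB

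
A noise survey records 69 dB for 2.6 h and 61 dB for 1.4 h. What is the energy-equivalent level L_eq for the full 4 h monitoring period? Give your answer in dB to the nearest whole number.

67 dB

Weight each interval's intensity by its duration and average over T = 4 h:
Σ tᵢ·10^(Lᵢ/10) = 2.6·10^(69/10) + 1.4·10^(61/10) = 2.242e+07.
L_eq = 10·log₁₀(2.242e+07/4) = 67.48 dB.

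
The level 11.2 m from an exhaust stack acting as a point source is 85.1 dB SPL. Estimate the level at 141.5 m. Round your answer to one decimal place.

Point-source attenuation: ΔL = 20·log₁₀(r₂/r₁) = 20·log₁₀(141.5/11.2) = 22.031 dB.
L₂ = 85.1 − 20·log₁₀(141.5/11.2) = 85.1 − 22.031 = 63.07 dB SPL.

63.1 dB SPL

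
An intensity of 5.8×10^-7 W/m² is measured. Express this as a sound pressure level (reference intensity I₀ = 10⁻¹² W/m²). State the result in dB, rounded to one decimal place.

I/I₀ = 5.8×10^-7/10⁻¹² = 5.8×10^5, and L = 10·log₁₀(I/I₀).
L = 10·(0.7634 + 5) = 57.63 dB.

57.6 dB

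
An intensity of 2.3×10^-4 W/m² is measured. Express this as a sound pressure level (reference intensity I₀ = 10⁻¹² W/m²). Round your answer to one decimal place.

83.6 dB

I/I₀ = 2.3×10^-4/10⁻¹² = 2.3×10^8, and L = 10·log₁₀(I/I₀).
L = 10·(0.3617 + 8) = 83.62 dB.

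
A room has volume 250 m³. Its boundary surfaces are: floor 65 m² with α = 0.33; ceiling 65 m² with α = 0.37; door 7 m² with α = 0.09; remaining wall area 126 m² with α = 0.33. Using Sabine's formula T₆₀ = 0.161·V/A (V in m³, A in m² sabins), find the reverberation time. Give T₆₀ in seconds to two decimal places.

Total absorption A = 65·0.33 + 65·0.37 + 7·0.09 + 126·0.33 = 87.71 m² sabins.
T₆₀ = 0.161 × 250 / 87.71 = 0.459 s.

0.46 s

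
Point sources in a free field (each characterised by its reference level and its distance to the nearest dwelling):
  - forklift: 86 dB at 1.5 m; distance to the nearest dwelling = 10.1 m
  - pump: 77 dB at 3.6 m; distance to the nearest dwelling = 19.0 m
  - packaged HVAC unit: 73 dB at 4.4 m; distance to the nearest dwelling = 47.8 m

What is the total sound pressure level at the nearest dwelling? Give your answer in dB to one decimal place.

First find each source's level at the receiver (point-source: −20·log₁₀(r/r_ref)), then combine on an intensity basis.
forklift: 86 − 20·log₁₀(10.1/1.5) = 86 − 16.56 = 69.44 dB.
pump: 77 − 20·log₁₀(19.0/3.6) = 77 − 14.45 = 62.55 dB.
packaged HVAC unit: 73 − 20·log₁₀(47.8/4.4) = 73 − 20.72 = 52.28 dB.
Σ 10^(L/10) = 1.075e+07 → L_total = 10·log₁₀(1.075e+07) = 70.31 dB.

70.3 dB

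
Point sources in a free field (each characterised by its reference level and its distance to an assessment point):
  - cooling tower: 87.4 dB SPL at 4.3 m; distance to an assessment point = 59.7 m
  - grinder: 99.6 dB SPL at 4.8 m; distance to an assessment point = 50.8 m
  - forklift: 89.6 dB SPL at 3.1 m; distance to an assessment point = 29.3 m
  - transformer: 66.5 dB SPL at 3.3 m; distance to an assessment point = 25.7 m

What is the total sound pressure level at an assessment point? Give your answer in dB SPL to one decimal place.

79.8 dB SPL

First find each source's level at the receiver (point-source: −20·log₁₀(r/r_ref)), then combine on an intensity basis.
cooling tower: 87.4 − 20·log₁₀(59.7/4.3) = 87.4 − 22.85 = 64.55 dB SPL.
grinder: 99.6 − 20·log₁₀(50.8/4.8) = 99.6 − 20.49 = 79.11 dB SPL.
forklift: 89.6 − 20·log₁₀(29.3/3.1) = 89.6 − 19.51 = 70.09 dB SPL.
transformer: 66.5 − 20·log₁₀(25.7/3.3) = 66.5 − 17.83 = 48.67 dB SPL.
Σ 10^(L/10) = 9.456e+07 → L_total = 10·log₁₀(9.456e+07) = 79.76 dB SPL.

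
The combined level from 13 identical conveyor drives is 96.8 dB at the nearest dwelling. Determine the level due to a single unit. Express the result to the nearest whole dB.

86 dB

For N identical incoherent sources L_total = L₁ + 10·log₁₀ N, so L₁ = 96.8 − 10·log₁₀(13) = 96.8 − 11.139.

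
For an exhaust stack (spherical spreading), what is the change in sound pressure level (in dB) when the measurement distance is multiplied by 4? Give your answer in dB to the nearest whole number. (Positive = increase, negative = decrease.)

A point source loses 6 dB per doubling of distance; generally ΔL = −20·log₁₀(r₂/r₁).
ΔL = −20·log₁₀(4) = -12.04 dB.

-12 dB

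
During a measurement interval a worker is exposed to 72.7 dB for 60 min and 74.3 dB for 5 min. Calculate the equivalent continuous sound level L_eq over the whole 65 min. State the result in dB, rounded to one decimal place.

Weight each interval's intensity by its duration and average over T = 65 min:
Σ tᵢ·10^(Lᵢ/10) = 60·10^(72.7/10) + 5·10^(74.3/10) = 1.252e+09.
L_eq = 10·log₁₀(1.252e+09/65) = 72.85 dB.

72.8 dB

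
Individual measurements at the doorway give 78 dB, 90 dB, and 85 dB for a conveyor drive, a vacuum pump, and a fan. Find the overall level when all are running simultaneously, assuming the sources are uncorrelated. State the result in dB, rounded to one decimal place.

For uncorrelated sources the intensities add, so convert each level to linear form, sum, and take 10·log₁₀ of the total.
Σ 10^(L/10) = 10^(78/10) + 10^(90/10) + 10^(85/10) = 1.379e+09.
L_total = 10·log₁₀(1.379e+09) = 91.40 dB.

91.4 dB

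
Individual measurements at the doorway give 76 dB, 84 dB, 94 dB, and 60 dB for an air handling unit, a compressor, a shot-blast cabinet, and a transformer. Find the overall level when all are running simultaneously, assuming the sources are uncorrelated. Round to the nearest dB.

94 dB

Incoherent sources combine by intensity addition: L_total = 10·log₁₀(Σ 10^(L_i/10)).
Σ 10^(L/10) = 10^(76/10) + 10^(84/10) + 10^(94/10) + 10^(60/10) = 2.804e+09.
L_total = 10·log₁₀(2.804e+09) = 94.48 dB.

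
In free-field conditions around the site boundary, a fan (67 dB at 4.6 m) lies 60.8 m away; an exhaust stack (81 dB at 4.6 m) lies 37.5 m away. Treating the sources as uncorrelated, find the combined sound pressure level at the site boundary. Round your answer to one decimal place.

62.8 dB

Propagate each source to the receiver with L = L_ref − 20·log₁₀(r/r_ref), then add intensities.
fan: 67 − 20·log₁₀(60.8/4.6) = 67 − 22.42 = 44.58 dB.
exhaust stack: 81 − 20·log₁₀(37.5/4.6) = 81 − 18.23 = 62.77 dB.
Σ 10^(L/10) = 1.923e+06 → L_total = 10·log₁₀(1.923e+06) = 62.84 dB.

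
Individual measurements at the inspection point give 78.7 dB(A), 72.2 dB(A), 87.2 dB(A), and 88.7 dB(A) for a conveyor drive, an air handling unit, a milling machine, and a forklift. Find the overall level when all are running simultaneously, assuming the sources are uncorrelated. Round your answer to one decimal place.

91.3 dB(A)

Incoherent sources combine by intensity addition: L_total = 10·log₁₀(Σ 10^(L_i/10)).
Σ 10^(L/10) = 10^(78.7/10) + 10^(72.2/10) + 10^(87.2/10) + 10^(88.7/10) = 1.357e+09.
L_total = 10·log₁₀(1.357e+09) = 91.33 dB(A).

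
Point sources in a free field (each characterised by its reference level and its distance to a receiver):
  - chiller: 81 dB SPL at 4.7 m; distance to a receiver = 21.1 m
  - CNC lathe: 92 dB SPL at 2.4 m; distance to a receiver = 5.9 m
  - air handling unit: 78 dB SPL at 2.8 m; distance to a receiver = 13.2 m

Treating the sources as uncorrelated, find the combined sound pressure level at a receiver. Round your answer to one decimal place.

First find each source's level at the receiver (point-source: −20·log₁₀(r/r_ref)), then combine on an intensity basis.
chiller: 81 − 20·log₁₀(21.1/4.7) = 81 − 13.04 = 67.96 dB SPL.
CNC lathe: 92 − 20·log₁₀(5.9/2.4) = 92 − 7.81 = 84.19 dB SPL.
air handling unit: 78 − 20·log₁₀(13.2/2.8) = 78 − 13.47 = 64.53 dB SPL.
Σ 10^(L/10) = 2.713e+08 → L_total = 10·log₁₀(2.713e+08) = 84.34 dB SPL.

84.3 dB SPL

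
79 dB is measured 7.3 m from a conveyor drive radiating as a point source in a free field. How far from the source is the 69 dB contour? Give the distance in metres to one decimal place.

The 10.0 dB drop corresponds to a distance ratio of 10^(10.0/20) for a point source.
r₂ = 7.3·10^((79−69)/20) = 7.3·10^(10.0/20) = 23.08 m.

23.1 m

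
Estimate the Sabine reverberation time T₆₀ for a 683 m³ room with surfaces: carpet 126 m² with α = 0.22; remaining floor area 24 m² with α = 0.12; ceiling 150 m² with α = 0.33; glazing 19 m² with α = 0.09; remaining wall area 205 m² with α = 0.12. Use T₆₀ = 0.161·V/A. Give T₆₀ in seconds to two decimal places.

1.03 s

A = Σ Sᵢαᵢ = 126·0.22 + 24·0.12 + 150·0.33 + 19·0.09 + 205·0.12 = 106.41 m².
T₆₀ = 0.161·V/A = 0.161·683/106.41 = 1.033 s.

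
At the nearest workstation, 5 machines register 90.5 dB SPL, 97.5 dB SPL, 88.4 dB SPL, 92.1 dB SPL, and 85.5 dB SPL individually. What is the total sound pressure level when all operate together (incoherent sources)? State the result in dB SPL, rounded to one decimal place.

99.7 dB SPL

For uncorrelated sources the intensities add, so convert each level to linear form, sum, and take 10·log₁₀ of the total.
Σ 10^(L/10) = 10^(90.5/10) + 10^(97.5/10) + 10^(88.4/10) + 10^(92.1/10) + 10^(85.5/10) = 9.414e+09.
L_total = 10·log₁₀(9.414e+09) = 99.74 dB SPL.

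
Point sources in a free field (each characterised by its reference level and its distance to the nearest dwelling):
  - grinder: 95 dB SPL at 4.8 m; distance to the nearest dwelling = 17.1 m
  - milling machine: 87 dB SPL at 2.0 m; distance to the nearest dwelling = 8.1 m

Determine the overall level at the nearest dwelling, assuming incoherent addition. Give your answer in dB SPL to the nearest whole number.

84 dB SPL

Apply inverse-square spreading to bring every level to the receiver, then sum 10^(L/10).
grinder: 95 − 20·log₁₀(17.1/4.8) = 95 − 11.04 = 83.96 dB SPL.
milling machine: 87 − 20·log₁₀(8.1/2.0) = 87 − 12.15 = 74.85 dB SPL.
Σ 10^(L/10) = 2.797e+08 → L_total = 10·log₁₀(2.797e+08) = 84.47 dB SPL.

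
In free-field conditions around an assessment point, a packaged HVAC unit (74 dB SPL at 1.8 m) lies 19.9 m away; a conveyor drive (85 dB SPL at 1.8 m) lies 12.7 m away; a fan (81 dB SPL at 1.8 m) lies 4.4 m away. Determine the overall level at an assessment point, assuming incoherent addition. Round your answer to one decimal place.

74.4 dB SPL

Propagate each source to the receiver with L = L_ref − 20·log₁₀(r/r_ref), then add intensities.
packaged HVAC unit: 74 − 20·log₁₀(19.9/1.8) = 74 − 20.87 = 53.13 dB SPL.
conveyor drive: 85 − 20·log₁₀(12.7/1.8) = 85 − 16.97 = 68.03 dB SPL.
fan: 81 − 20·log₁₀(4.4/1.8) = 81 − 7.76 = 73.24 dB SPL.
Σ 10^(L/10) = 2.763e+07 → L_total = 10·log₁₀(2.763e+07) = 74.41 dB SPL.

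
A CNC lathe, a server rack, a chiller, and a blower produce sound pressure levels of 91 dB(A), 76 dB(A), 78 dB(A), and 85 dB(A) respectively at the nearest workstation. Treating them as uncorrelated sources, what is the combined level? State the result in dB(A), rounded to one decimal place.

92.2 dB(A)

For uncorrelated sources the intensities add, so convert each level to linear form, sum, and take 10·log₁₀ of the total.
Σ 10^(L/10) = 10^(91/10) + 10^(76/10) + 10^(78/10) + 10^(85/10) = 1.678e+09.
L_total = 10·log₁₀(1.678e+09) = 92.25 dB(A).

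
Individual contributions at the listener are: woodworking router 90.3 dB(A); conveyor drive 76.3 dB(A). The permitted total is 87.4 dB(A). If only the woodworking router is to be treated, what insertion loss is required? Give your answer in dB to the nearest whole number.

3 dB

Fixed contribution from the other source: Σ 10^(L/10) = 10^(76.3/10) = 4.266e+07 (76.30 dB(A)).
To meet 87.4 dB(A) overall, the treated woodworking router may contribute at most 10^(87.4/10) − 4.266e+07 = 5.069e+08, i.e. 87.05 dB(A).
Required insertion loss = 90.3 − 87.05 = 3.25 dB.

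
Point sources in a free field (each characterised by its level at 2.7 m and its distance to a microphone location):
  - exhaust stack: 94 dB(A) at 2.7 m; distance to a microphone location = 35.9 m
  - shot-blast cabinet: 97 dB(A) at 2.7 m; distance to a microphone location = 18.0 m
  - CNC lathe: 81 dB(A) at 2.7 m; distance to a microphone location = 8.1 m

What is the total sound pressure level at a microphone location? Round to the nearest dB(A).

Apply inverse-square spreading to bring every level to the receiver, then sum 10^(L/10).
exhaust stack: 94 − 20·log₁₀(35.9/2.7) = 94 − 22.47 = 71.53 dB(A).
shot-blast cabinet: 97 − 20·log₁₀(18.0/2.7) = 97 − 16.48 = 80.52 dB(A).
CNC lathe: 81 − 20·log₁₀(8.1/2.7) = 81 − 9.54 = 71.46 dB(A).
Σ 10^(L/10) = 1.410e+08 → L_total = 10·log₁₀(1.410e+08) = 81.49 dB(A).

81 dB(A)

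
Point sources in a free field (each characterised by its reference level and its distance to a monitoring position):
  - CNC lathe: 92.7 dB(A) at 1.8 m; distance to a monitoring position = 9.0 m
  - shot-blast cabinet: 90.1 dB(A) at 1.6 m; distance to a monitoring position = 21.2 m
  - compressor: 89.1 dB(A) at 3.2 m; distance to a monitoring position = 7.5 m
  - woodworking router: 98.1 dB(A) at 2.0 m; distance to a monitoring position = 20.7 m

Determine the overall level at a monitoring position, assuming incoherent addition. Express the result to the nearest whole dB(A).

85 dB(A)

Apply inverse-square spreading to bring every level to the receiver, then sum 10^(L/10).
CNC lathe: 92.7 − 20·log₁₀(9.0/1.8) = 92.7 − 13.98 = 78.72 dB(A).
shot-blast cabinet: 90.1 − 20·log₁₀(21.2/1.6) = 90.1 − 22.44 = 67.66 dB(A).
compressor: 89.1 − 20·log₁₀(7.5/3.2) = 89.1 − 7.40 = 81.70 dB(A).
woodworking router: 98.1 − 20·log₁₀(20.7/2.0) = 98.1 − 20.30 = 77.80 dB(A).
Σ 10^(L/10) = 2.886e+08 → L_total = 10·log₁₀(2.886e+08) = 84.60 dB(A).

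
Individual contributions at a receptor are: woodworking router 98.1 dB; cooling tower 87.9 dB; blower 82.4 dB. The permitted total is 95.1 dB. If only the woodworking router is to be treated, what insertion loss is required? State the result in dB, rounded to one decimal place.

The untreated sources together contribute 10^(87.9/10) + 10^(82.4/10) = 7.904e+08, i.e. 88.98 dB.
The limit corresponds to 10^(95.1/10) = 3.236e+09; subtracting the fixed part leaves 2.446e+09 for the woodworking router, i.e. 93.88 dB.
So the woodworking router must be reduced from 98.1 to 93.88 dB: IL = 4.22 dB.

4.2 dB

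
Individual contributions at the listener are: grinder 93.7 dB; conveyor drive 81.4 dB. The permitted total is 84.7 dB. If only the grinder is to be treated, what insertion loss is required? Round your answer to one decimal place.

Fixed contribution from the other source: Σ 10^(L/10) = 10^(81.4/10) = 1.380e+08 (81.40 dB).
To meet 84.7 dB overall, the treated grinder may contribute at most 10^(84.7/10) − 1.380e+08 = 1.571e+08, i.e. 81.96 dB.
Required insertion loss = 93.7 − 81.96 = 11.74 dB.

11.7 dB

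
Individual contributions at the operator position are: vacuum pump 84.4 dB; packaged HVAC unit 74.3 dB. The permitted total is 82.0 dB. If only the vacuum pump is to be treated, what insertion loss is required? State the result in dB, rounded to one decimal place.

The untreated sources together contribute 10^(74.3/10) = 2.692e+07, i.e. 74.30 dB.
The limit corresponds to 10^(82.0/10) = 1.585e+08; subtracting the fixed part leaves 1.316e+08 for the vacuum pump, i.e. 81.19 dB.
Required insertion loss = 84.4 − 81.19 = 3.21 dB.

3.2 dB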